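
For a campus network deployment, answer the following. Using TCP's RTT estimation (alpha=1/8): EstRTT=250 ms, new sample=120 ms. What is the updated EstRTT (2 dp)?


Given: EstRTT = 250 ms, SampleRTT = 120 ms, alpha = 1/8
New EstRTT = (1 - alpha) * EstRTT + alpha * SampleRTT
(7/8) * 250 = 218.75
(1/8) * 120 = 15
New EstRTT = 218.75 + 15 = 233.75 ms -> 233.75 ms (2 dp)

233.75


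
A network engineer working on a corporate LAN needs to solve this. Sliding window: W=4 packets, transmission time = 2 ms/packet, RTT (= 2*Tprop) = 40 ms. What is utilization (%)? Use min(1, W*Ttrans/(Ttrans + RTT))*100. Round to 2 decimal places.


Given: W = 4, Ttrans = 2 ms, RTT = 40 ms (= 2 * Tprop, Tprop = 20 ms)
Cycle time = Ttrans + RTT = 2 + 40 = 42 ms (first packet sent until its ACK returns)
W * Ttrans = 4 * 2 = 8 ms of sending per cycle
W * Ttrans / (Ttrans + RTT) = 8 / 42 = 0.190476
U = min(1, 0.190476) = 0.190476
U% = 19.05%

19.05


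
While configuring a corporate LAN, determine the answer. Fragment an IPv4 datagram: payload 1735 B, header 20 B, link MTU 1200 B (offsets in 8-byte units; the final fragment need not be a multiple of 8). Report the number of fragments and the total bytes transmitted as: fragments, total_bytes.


Max data per non-final fragment = floor((MTU - header)/8)*8 = floor((1200 - 20)/8)*8 = floor(1180/8)*8 = 1176 B
Final fragment needs no 8-byte alignment: it can carry up to MTU - header = 1180 B
Non-final fragments needed = ceil((payload - 1180) / 1176) = ceil(555/1176) = ceil(0.4719) = 1
Number of fragments = 1 + 1 = 2
Fragment sizes (data): 1 * 1176 B + 559 B (last, 559 <= 1180 OK)
Total bytes sent = payload + n_frags * header = 1735 + 2*20 = 1735 + 40 = 1775 B

2, 1775


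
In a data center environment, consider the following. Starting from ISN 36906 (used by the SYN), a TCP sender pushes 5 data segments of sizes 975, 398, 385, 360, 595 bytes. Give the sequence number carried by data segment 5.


The SYN occupies sequence number ISN = 36906, so the first data byte is ISN + 1 = 36907.
SEQ of data segment i = (ISN + 1) + sum of payload sizes of segments 1..i-1.
Segment 1: SEQ = 36907, payload = 975 bytes
Segment 2: SEQ = 37882, payload = 398 bytes
Segment 3: SEQ = 38280, payload = 385 bytes
Segment 4: SEQ = 38665, payload = 360 bytes
Segment 5: SEQ = 39025, payload = 595 bytes
SEQ of segment 5 = 36907 + 975 + 398 + 385 + 360 = 39025

39025


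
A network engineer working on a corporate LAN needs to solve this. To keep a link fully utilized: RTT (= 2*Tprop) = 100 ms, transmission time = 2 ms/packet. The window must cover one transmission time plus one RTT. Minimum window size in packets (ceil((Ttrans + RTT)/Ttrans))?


Given: Ttrans = 2 ms, RTT = 100 ms (= 2 * Tprop, Tprop = 50 ms)
Time until first ACK returns = Ttrans + RTT = 2 + 100 = 102 ms
Need W * Ttrans >= Ttrans + RTT  ->  W >= (Ttrans + RTT) / Ttrans
(Ttrans + RTT) / Ttrans = 102 / 2 = 51
W_min = ceil(51) = 51

51


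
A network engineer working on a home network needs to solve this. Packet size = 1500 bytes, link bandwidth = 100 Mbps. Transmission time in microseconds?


Given: packet = 1500 bytes, bandwidth = 100 Mbps
Packet in bits = 1500 * 8 = 12000 bits
Bandwidth = 100 * 10^6 = 100000000 bps
Time = 12000 / 100000000 seconds
Time in us = 12000 * 10^6 / 100000000 = 120

120


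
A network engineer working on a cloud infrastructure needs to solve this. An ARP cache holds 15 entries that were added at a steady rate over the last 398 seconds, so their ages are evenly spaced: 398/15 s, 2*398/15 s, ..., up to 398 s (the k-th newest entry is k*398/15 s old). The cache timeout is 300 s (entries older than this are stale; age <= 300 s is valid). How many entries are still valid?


Ages are k * 398/15 s for k = 1..15 (spacing = 26.5333 s).
Entry k is valid iff k * 398/15 <= 300 iff k <= 15 * 300 / 398 = 11.3065
n_valid = floor(11.3065) = 11
(n_stale = 15 - 11 = 4)

11


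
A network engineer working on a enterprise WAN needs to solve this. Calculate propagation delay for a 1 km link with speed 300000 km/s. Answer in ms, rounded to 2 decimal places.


Given: distance = 1 km, speed = 300000 km/s
Delay = distance / speed = 1 / 300000 seconds
Delay in ms = 1 * 1000 / 300000
Delay = 0.0033 ms
Rounded to 2 dp = 0.00 ms

0.00


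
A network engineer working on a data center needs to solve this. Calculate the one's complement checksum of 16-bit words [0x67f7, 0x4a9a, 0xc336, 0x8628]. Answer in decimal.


Given words: [0x67f7, 0x4a9a, 0xc336, 0x8628]
Step 1: Sum all words
Raw sum = 26615 + 19098 + 49974 + 34344 = 130031
Step 2: Fold carry: (64495 + 1) = 64496
One's complement = ~64496 & 0xFFFF = 1039

1039


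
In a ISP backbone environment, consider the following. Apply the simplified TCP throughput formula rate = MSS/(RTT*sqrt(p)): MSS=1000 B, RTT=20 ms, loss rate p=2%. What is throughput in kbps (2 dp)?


Given: MSS = 1000 bytes, RTT = 20 ms, loss = 2%
RTT in seconds = 20 / 1000 = 0.02
Loss rate = 2% = 0.02
sqrt(loss) = sqrt(0.02) = 0.141421356237
Throughput (bytes/s) = 1000 / (0.02 * 0.141421356237) = 353553.3906
Throughput (kbps) = 353553.3906 * 8 / 1000 = 2828.427125 -> 2828.43 kbps (2 dp)

2828.43


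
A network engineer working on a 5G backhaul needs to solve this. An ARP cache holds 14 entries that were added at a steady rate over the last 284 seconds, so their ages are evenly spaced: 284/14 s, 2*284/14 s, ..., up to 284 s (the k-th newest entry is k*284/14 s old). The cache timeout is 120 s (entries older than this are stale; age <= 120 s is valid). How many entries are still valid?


Ages are k * 284/14 s for k = 1..14 (spacing = 20.2857 s).
Entry k is valid iff k * 284/14 <= 120 iff k <= 14 * 120 / 284 = 5.9155
n_valid = floor(5.9155) = 5
(n_stale = 14 - 5 = 9)

5


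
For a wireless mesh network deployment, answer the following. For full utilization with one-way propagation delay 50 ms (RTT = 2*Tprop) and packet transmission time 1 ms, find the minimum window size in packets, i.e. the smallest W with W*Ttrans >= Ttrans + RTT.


Given: Ttrans = 1 ms, RTT = 100 ms (= 2 * Tprop, Tprop = 50 ms)
Time until first ACK returns = Ttrans + RTT = 1 + 100 = 101 ms
Need W * Ttrans >= Ttrans + RTT  ->  W >= (Ttrans + RTT) / Ttrans
(Ttrans + RTT) / Ttrans = 101 / 1 = 101
W_min = ceil(101) = 101

101


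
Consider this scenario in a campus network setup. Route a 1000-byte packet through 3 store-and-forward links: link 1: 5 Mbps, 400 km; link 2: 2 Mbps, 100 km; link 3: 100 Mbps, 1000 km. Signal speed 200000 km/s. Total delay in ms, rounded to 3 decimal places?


Packet = 1000 bytes = 8000 bits. Store-and-forward: sum (t_trans + t_prop) per link.
Link 1: t_trans = 8000/(5*10^6) s = 1.6000 ms; t_prop = 400/200000 s = 2.0000 ms; subtotal = 3.6000 ms
Link 2: t_trans = 8000/(2*10^6) s = 4.0000 ms; t_prop = 100/200000 s = 0.5000 ms; subtotal = 4.5000 ms
Link 3: t_trans = 8000/(100*10^6) s = 0.0800 ms; t_prop = 1000/200000 s = 5.0000 ms; subtotal = 5.0800 ms
End-to-end = 3.6000 + 4.5000 + 5.0800 = 13.1800 ms -> 13.180 ms (3 dp)

13.180


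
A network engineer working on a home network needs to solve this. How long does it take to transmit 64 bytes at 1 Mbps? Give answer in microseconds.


Given: packet = 64 bytes, bandwidth = 1 Mbps
Packet in bits = 64 * 8 = 512 bits
Bandwidth = 1 * 10^6 = 1000000 bps
Time = 512 / 1000000 seconds
Time in us = 512 * 10^6 / 1000000 = 512

512


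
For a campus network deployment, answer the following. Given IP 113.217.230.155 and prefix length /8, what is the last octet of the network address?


Given: IP = 113.217.230.155, prefix = /8
Subnet mask = 255.0.0.0
Last octet of IP: 155
Last octet of mask: 0
Network last octet = 155 AND 0 = 0

0


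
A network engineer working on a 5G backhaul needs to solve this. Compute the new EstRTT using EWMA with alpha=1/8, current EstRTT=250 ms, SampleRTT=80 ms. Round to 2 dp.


Given: EstRTT = 250 ms, SampleRTT = 80 ms, alpha = 1/8
New EstRTT = (1 - alpha) * EstRTT + alpha * SampleRTT
(7/8) * 250 = 218.75
(1/8) * 80 = 10
New EstRTT = 218.75 + 10 = 228.75 ms -> 228.75 ms (2 dp)

228.75


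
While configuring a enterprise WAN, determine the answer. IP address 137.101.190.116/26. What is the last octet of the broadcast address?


Given: IP = 137.101.190.116, prefix = /26
Host bits = 32 - 26 = 6
Network last octet = 116 AND mask = 64
Host part size = 2^6 - 1 = 63
Broadcast last octet = 64 OR 63 = 127

127


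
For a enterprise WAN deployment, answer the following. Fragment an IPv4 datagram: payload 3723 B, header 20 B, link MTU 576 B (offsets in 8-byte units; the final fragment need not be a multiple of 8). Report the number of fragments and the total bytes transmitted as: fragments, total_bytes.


Max data per non-final fragment = floor((MTU - header)/8)*8 = floor((576 - 20)/8)*8 = floor(556/8)*8 = 552 B
Final fragment needs no 8-byte alignment: it can carry up to MTU - header = 556 B
Non-final fragments needed = ceil((payload - 556) / 552) = ceil(3167/552) = ceil(5.7373) = 6
Number of fragments = 6 + 1 = 7
Fragment sizes (data): 6 * 552 B + 411 B (last, 411 <= 556 OK)
Total bytes sent = payload + n_frags * header = 3723 + 7*20 = 3723 + 140 = 3863 B

7, 3863


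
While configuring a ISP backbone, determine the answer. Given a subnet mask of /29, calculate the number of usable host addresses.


Given: subnet mask /29
Host bits = 32 - 29 = 3
Total addresses = 2^3 = 8
Usable hosts = 8 - 2 (network + broadcast) = 6

6


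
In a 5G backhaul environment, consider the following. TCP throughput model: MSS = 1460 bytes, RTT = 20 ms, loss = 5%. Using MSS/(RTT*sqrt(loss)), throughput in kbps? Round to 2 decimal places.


Given: MSS = 1460 bytes, RTT = 20 ms, loss = 5%
RTT in seconds = 20 / 1000 = 0.02
Loss rate = 5% = 0.05
sqrt(loss) = sqrt(0.05) = 0.223606797750
Throughput (bytes/s) = 1460 / (0.02 * 0.223606797750) = 326465.9247
Throughput (kbps) = 326465.9247 * 8 / 1000 = 2611.727398 -> 2611.73 kbps (2 dp)

2611.73


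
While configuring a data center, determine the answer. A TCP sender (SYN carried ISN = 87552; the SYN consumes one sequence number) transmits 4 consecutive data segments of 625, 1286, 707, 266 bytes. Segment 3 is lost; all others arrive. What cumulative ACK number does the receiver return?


SYN uses sequence number 87552; first data byte = ISN + 1 = 87553.
Segment 1: SEQ = 87553, len = 625 B, covers [87553, 88177]
Segment 2: SEQ = 88178, len = 1286 B, covers [88178, 89463]
Segment 3: SEQ = 89464, len = 707 B, covers [89464, 90170] [LOST]
Segment 4: SEQ = 90171, len = 266 B, covers [90171, 90436]
In-order data received: bytes [87553, 89463] (segments 1..2).
Segment 3 missing -> gap begins at byte 89464; later segments buffered out of order.
Cumulative ACK = next expected in-order byte = 87553 + 625 + 1286 = 89464

89464


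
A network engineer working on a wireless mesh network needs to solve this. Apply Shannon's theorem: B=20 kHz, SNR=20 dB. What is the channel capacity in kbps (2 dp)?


Given: B = 20 kHz, SNR = 20 dB
SNR linear = 10^(20/10) = 100
1 + SNR = 101
log2(101) = 6.6582114828
C = 20 * 1000 * 6.6582114828 = 133164.2297 bps
C = 133.164230 kbps -> 133.16 kbps (2 dp)

133.16


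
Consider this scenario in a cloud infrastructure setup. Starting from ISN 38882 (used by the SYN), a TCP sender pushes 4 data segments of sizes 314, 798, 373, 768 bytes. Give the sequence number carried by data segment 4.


The SYN occupies sequence number ISN = 38882, so the first data byte is ISN + 1 = 38883.
SEQ of data segment i = (ISN + 1) + sum of payload sizes of segments 1..i-1.
Segment 1: SEQ = 38883, payload = 314 bytes
Segment 2: SEQ = 39197, payload = 798 bytes
Segment 3: SEQ = 39995, payload = 373 bytes
Segment 4: SEQ = 40368, payload = 768 bytes
SEQ of segment 4 = 38883 + 314 + 798 + 373 = 40368

40368


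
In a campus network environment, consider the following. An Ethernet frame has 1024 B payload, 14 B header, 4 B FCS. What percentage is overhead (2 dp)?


Given: payload = 1024 B, header = 14 B, trailer = 4 B
Overhead bytes = header + trailer = 14 + 4 = 18
Total frame = payload + overhead = 1024 + 18 = 1042
Overhead % = 18 / 1042 * 100 = 1.7274% -> 1.73% (2 dp)

1.73


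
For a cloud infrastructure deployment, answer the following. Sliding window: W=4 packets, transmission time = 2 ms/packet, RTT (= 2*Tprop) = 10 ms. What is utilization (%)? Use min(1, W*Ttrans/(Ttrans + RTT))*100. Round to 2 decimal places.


Given: W = 4, Ttrans = 2 ms, RTT = 10 ms (= 2 * Tprop, Tprop = 5 ms)
Cycle time = Ttrans + RTT = 2 + 10 = 12 ms (first packet sent until its ACK returns)
W * Ttrans = 4 * 2 = 8 ms of sending per cycle
W * Ttrans / (Ttrans + RTT) = 8 / 12 = 0.666667
U = min(1, 0.666667) = 0.666667
U% = 66.67%

66.67


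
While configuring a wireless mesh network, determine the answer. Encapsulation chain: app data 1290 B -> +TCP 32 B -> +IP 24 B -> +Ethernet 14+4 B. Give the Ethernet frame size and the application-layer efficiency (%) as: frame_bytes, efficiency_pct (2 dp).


TCP segment = 1290 + 32 = 1322 B
IP packet = 1322 + 24 = 1346 B
Ethernet frame = 1346 + 14 + 4 = 1364 B
Efficiency = app / frame = 1290 / 1364 = 0.945748 = 94.5748% -> 94.57% (2 dp)

1364, 94.57


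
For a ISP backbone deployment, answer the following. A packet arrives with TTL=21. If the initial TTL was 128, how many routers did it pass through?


Given: initial TTL = 128, received TTL = 21
Hops = initial TTL - received TTL
Hops = 128 - 21 = 107

107


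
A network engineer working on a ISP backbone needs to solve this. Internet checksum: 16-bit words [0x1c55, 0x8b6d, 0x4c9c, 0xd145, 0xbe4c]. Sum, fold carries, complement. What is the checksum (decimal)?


Given words: [0x1c55, 0x8b6d, 0x4c9c, 0xd145, 0xbe4c]
Step 1: Sum all words
Raw sum = 7253 + 35693 + 19612 + 53573 + 48716 = 164847
Step 2: Fold carry: (33775 + 2) = 33777
One's complement = ~33777 & 0xFFFF = 31758

31758


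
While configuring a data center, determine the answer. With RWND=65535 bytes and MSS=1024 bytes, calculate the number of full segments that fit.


Given: RWND = 65535 bytes, MSS = 1024 bytes
Full segments = floor(RWND / MSS)
Full segments = floor(65535 / 1024)
Full segments = floor(63.999) = 63

63


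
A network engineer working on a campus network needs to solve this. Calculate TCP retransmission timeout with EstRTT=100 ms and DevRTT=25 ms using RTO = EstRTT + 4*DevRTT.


Given: EstRTT = 100 ms, DevRTT = 25 ms
Timeout = EstRTT + 4 * DevRTT
4 * DevRTT = 4 * 25 = 100
Timeout = 100 + 100 = 200 ms

200


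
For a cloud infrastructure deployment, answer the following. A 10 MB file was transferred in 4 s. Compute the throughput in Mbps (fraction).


Given: file = 10 MB, time = 4 s
File in Mb = 10 * 8 = 80 Mb
Throughput = 80 / 4 Mbps
Throughput = 20 Mbps

20


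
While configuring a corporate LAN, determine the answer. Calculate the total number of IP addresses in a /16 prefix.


Given: CIDR prefix /16
Host bits = 32 - 16 = 16
Total addresses = 2^16 = 65536

65536


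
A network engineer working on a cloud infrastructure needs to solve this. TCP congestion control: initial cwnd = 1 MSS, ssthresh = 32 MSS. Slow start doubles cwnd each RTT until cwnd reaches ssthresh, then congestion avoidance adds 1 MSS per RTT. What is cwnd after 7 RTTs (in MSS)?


RTT 0: cwnd = 1 MSS (initial)
RTT 1: cwnd = 2 MSS (slow start, doubled)
RTT 2: cwnd = 4 MSS (slow start, doubled)
RTT 3: cwnd = 8 MSS (slow start, doubled)
RTT 4: cwnd = 16 MSS (slow start, doubled)
RTT 5: cwnd = 32 MSS (slow start, doubled)
RTT 6: cwnd = 33 MSS (congestion avoidance, +1)
RTT 7: cwnd = 34 MSS (congestion avoidance, +1)

34


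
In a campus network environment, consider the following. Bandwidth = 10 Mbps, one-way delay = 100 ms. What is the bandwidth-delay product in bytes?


Given: bandwidth = 10 Mbps, delay = 100 ms
BDP in bits = 10 * 10^6 * 100 / 1000
BDP in bits = 1000000
BDP in bytes = 1000000 / 8 = 125000

125000


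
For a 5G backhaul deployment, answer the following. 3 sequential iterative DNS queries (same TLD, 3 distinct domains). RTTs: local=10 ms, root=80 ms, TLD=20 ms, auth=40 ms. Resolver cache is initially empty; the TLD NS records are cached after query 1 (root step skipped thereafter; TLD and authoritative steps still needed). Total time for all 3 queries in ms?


Lookup 1 (cold cache): local + root + TLD + auth = 10 + 80 + 20 + 40 = 150 ms
Lookups 2..3 (TLD NS cached -> skip root; new domain -> still ask TLD and auth): local + TLD + auth = 10 + 20 + 40 = 70 ms each
Remaining 2 lookups: 2 * 70 = 140 ms
Total = 150 + 140 = 290 ms

290


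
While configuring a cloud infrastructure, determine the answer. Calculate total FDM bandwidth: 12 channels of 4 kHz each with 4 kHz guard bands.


Given: 12 channels, 4 kHz each, guard = 4 kHz
Channel bandwidth = 12 * 4 = 48 kHz
Guard bands = 11 gaps * 4 kHz = 44 kHz
Total = 48 + 44 = 92 kHz

92


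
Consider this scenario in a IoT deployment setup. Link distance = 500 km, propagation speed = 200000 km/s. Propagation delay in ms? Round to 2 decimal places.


Given: distance = 500 km, speed = 200000 km/s
Delay = distance / speed = 500 / 200000 seconds
Delay in ms = 500 * 1000 / 200000
Delay = 2.5000 ms
Rounded to 2 dp = 2.50 ms

2.50


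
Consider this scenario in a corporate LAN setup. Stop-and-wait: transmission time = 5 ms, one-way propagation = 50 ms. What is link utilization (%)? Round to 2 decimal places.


Given: Ttrans = 5 ms, Tprop = 50 ms
RTT = 2 * Tprop = 2 * 50 = 100 ms
U = Ttrans / (Ttrans + RTT)
U = 5 / (5 + 100)
U = 5 / 105 = 0.047619
U% = 4.76%

4.76


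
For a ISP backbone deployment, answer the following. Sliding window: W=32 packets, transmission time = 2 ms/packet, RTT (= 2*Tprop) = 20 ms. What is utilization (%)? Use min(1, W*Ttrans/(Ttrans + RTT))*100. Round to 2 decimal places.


Given: W = 32, Ttrans = 2 ms, RTT = 20 ms (= 2 * Tprop, Tprop = 10 ms)
Cycle time = Ttrans + RTT = 2 + 20 = 22 ms (first packet sent until its ACK returns)
W * Ttrans = 32 * 2 = 64 ms of sending per cycle
W * Ttrans / (Ttrans + RTT) = 64 / 22 = 2.909091
U = min(1, 2.909091) = 1.000000
U% = 100.00%

100.00


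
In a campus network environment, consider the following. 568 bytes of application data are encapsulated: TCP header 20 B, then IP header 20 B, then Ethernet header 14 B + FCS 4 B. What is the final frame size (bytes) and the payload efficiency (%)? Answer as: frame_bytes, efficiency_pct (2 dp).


TCP segment = 568 + 20 = 588 B
IP packet = 588 + 20 = 608 B
Ethernet frame = 608 + 14 + 4 = 626 B
Efficiency = app / frame = 568 / 626 = 0.907348 = 90.7348% -> 90.73% (2 dp)

626, 90.73


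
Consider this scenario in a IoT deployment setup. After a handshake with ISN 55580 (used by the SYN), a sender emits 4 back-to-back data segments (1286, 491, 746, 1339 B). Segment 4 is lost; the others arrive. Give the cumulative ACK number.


SYN uses sequence number 55580; first data byte = ISN + 1 = 55581.
Segment 1: SEQ = 55581, len = 1286 B, covers [55581, 56866]
Segment 2: SEQ = 56867, len = 491 B, covers [56867, 57357]
Segment 3: SEQ = 57358, len = 746 B, covers [57358, 58103]
Segment 4: SEQ = 58104, len = 1339 B, covers [58104, 59442] [LOST]
In-order data received: bytes [55581, 58103] (segments 1..3).
Segment 4 missing -> gap begins at byte 58104.
Cumulative ACK = next expected in-order byte = 55581 + 1286 + 491 + 746 = 58104

58104


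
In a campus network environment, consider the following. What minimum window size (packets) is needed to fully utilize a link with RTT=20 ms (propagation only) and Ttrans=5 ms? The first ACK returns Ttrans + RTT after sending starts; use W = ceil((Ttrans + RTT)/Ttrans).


Given: Ttrans = 5 ms, RTT = 20 ms (= 2 * Tprop, Tprop = 10 ms)
Time until first ACK returns = Ttrans + RTT = 5 + 20 = 25 ms
Need W * Ttrans >= Ttrans + RTT  ->  W >= (Ttrans + RTT) / Ttrans
(Ttrans + RTT) / Ttrans = 25 / 5 = 5
W_min = ceil(5) = 5

5


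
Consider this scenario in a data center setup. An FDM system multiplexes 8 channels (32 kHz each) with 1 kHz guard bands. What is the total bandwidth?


Given: 8 channels, 32 kHz each, guard = 1 kHz
Channel bandwidth = 8 * 32 = 256 kHz
Guard bands = 7 gaps * 1 kHz = 7 kHz
Total = 256 + 7 = 263 kHz

263


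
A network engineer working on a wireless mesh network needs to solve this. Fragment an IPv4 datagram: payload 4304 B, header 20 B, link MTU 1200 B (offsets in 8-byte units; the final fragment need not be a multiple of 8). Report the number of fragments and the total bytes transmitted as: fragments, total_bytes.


Max data per non-final fragment = floor((MTU - header)/8)*8 = floor((1200 - 20)/8)*8 = floor(1180/8)*8 = 1176 B
Final fragment needs no 8-byte alignment: it can carry up to MTU - header = 1180 B
Non-final fragments needed = ceil((payload - 1180) / 1176) = ceil(3124/1176) = ceil(2.6565) = 3
Number of fragments = 3 + 1 = 4
Fragment sizes (data): 3 * 1176 B + 776 B (last, 776 <= 1180 OK)
Total bytes sent = payload + n_frags * header = 4304 + 4*20 = 4304 + 80 = 4384 B

4, 4384


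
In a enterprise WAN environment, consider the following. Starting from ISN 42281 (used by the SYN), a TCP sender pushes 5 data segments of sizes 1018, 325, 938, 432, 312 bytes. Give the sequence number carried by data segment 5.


The SYN occupies sequence number ISN = 42281, so the first data byte is ISN + 1 = 42282.
SEQ of data segment i = (ISN + 1) + sum of payload sizes of segments 1..i-1.
Segment 1: SEQ = 42282, payload = 1018 bytes
Segment 2: SEQ = 43300, payload = 325 bytes
Segment 3: SEQ = 43625, payload = 938 bytes
Segment 4: SEQ = 44563, payload = 432 bytes
Segment 5: SEQ = 44995, payload = 312 bytes
SEQ of segment 5 = 42282 + 1018 + 325 + 938 + 432 = 44995

44995


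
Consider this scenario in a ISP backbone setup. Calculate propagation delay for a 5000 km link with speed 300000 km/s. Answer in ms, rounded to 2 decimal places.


Given: distance = 5000 km, speed = 300000 km/s
Delay = distance / speed = 5000 / 300000 seconds
Delay in ms = 5000 * 1000 / 300000
Delay = 16.6667 ms
Rounded to 2 dp = 16.67 ms

16.67


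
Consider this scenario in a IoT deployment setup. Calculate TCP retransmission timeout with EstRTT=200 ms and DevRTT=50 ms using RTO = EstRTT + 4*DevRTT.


Given: EstRTT = 200 ms, DevRTT = 50 ms
Timeout = EstRTT + 4 * DevRTT
4 * DevRTT = 4 * 50 = 200
Timeout = 200 + 200 = 400 ms

400


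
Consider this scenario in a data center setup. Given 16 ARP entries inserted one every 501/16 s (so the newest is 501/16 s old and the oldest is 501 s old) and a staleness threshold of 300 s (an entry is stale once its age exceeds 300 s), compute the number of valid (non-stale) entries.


Ages are k * 501/16 s for k = 1..16 (spacing = 31.3125 s).
Entry k is valid iff k * 501/16 <= 300 iff k <= 16 * 300 / 501 = 9.5808
n_valid = floor(9.5808) = 9
(n_stale = 16 - 9 = 7)

9


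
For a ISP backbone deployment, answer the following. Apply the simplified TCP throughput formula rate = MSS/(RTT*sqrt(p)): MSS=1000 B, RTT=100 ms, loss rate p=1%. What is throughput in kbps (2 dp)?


Given: MSS = 1000 bytes, RTT = 100 ms, loss = 1%
RTT in seconds = 100 / 1000 = 0.1
Loss rate = 1% = 0.01
sqrt(loss) = sqrt(0.01) = 0.1
Throughput (bytes/s) = 1000 / (0.1 * 0.1) = 100000.0000
Throughput (kbps) = 100000.0000 * 8 / 1000 = 800.000000 -> 800.00 kbps (2 dp)

800.00


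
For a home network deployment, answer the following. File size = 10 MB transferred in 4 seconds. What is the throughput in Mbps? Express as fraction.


Given: file = 10 MB, time = 4 s
File in Mb = 10 * 8 = 80 Mb
Throughput = 80 / 4 Mbps
Throughput = 20 Mbps

20


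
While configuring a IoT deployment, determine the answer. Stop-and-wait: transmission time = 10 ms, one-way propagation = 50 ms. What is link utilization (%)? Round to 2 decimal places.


Given: Ttrans = 10 ms, Tprop = 50 ms
RTT = 2 * Tprop = 2 * 50 = 100 ms
U = Ttrans / (Ttrans + RTT)
U = 10 / (10 + 100)
U = 10 / 110 = 0.090909
U% = 9.09%

9.09


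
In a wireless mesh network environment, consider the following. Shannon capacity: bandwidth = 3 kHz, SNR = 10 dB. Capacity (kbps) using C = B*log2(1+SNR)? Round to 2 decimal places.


Given: B = 3 kHz, SNR = 10 dB
SNR linear = 10^(10/10) = 10
1 + SNR = 11
log2(11) = 3.4594316186
C = 3 * 1000 * 3.4594316186 = 10378.2949 bps
C = 10.378295 kbps -> 10.38 kbps (2 dp)

10.38


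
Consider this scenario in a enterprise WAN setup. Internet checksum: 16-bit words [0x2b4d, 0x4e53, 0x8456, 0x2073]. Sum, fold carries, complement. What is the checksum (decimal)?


Given words: [0x2b4d, 0x4e53, 0x8456, 0x2073]
Step 1: Sum all words
Raw sum = 11085 + 20051 + 33878 + 8307 = 73321
Step 2: Fold carry: (7785 + 1) = 7786
One's complement = ~7786 & 0xFFFF = 57749

57749


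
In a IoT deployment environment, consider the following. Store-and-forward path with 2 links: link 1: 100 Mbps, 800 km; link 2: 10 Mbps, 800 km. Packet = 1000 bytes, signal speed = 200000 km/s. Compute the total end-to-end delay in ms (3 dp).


Packet = 1000 bytes = 8000 bits. Store-and-forward: sum (t_trans + t_prop) per link.
Link 1: t_trans = 8000/(100*10^6) s = 0.0800 ms; t_prop = 800/200000 s = 4.0000 ms; subtotal = 4.0800 ms
Link 2: t_trans = 8000/(10*10^6) s = 0.8000 ms; t_prop = 800/200000 s = 4.0000 ms; subtotal = 4.8000 ms
End-to-end = 4.0800 + 4.8000 = 8.8800 ms -> 8.880 ms (3 dp)

8.880


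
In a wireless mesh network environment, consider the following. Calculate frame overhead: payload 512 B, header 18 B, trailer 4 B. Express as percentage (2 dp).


Given: payload = 512 B, header = 18 B, trailer = 4 B
Overhead bytes = header + trailer = 18 + 4 = 22
Total frame = payload + overhead = 512 + 22 = 534
Overhead % = 22 / 534 * 100 = 4.1199% -> 4.12% (2 dp)

4.12


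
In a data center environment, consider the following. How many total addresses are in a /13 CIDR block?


Given: CIDR prefix /13
Host bits = 32 - 13 = 19
Total addresses = 2^19 = 524288

524288


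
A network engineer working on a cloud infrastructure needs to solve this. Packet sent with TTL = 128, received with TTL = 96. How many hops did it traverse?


Given: initial TTL = 128, received TTL = 96
Hops = initial TTL - received TTL
Hops = 128 - 96 = 32

32


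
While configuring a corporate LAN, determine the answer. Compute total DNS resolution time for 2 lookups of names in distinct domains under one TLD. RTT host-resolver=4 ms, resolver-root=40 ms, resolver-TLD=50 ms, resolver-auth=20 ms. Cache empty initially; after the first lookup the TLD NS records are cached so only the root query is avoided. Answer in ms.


Lookup 1 (cold cache): local + root + TLD + auth = 4 + 40 + 50 + 20 = 114 ms
Lookups 2..2 (TLD NS cached -> skip root; new domain -> still ask TLD and auth): local + TLD + auth = 4 + 50 + 20 = 74 ms each
Remaining 1 lookups: 1 * 74 = 74 ms
Total = 114 + 74 = 188 ms

188


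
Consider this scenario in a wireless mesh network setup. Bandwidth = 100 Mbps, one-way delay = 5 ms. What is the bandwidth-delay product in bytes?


Given: bandwidth = 100 Mbps, delay = 5 ms
BDP in bits = 100 * 10^6 * 5 / 1000
BDP in bits = 500000
BDP in bytes = 500000 / 8 = 62500

62500


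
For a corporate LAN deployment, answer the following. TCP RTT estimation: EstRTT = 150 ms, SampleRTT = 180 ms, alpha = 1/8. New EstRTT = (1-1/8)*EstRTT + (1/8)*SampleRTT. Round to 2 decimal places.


Given: EstRTT = 150 ms, SampleRTT = 180 ms, alpha = 1/8
New EstRTT = (1 - alpha) * EstRTT + alpha * SampleRTT
(7/8) * 150 = 131.25
(1/8) * 180 = 22.5
New EstRTT = 131.25 + 22.5 = 153.75 ms -> 153.75 ms (2 dp)

153.75


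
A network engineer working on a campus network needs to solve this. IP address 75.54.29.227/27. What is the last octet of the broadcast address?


Given: IP = 75.54.29.227, prefix = /27
Host bits = 32 - 27 = 5
Network last octet = 227 AND mask = 224
Host part size = 2^5 - 1 = 31
Broadcast last octet = 224 OR 31 = 255

255


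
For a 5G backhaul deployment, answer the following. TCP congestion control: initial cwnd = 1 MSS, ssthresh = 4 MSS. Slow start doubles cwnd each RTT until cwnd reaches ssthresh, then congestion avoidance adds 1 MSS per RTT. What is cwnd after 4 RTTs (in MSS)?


RTT 0: cwnd = 1 MSS (initial)
RTT 1: cwnd = 2 MSS (slow start, doubled)
RTT 2: cwnd = 4 MSS (slow start, doubled)
RTT 3: cwnd = 5 MSS (congestion avoidance, +1)
RTT 4: cwnd = 6 MSS (congestion avoidance, +1)

6


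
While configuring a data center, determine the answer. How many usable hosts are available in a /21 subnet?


Given: subnet mask /21
Host bits = 32 - 21 = 11
Total addresses = 2^11 = 2048
Usable hosts = 2048 - 2 (network + broadcast) = 2046

2046


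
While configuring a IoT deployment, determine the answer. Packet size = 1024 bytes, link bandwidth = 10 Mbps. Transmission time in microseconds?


Given: packet = 1024 bytes, bandwidth = 10 Mbps
Packet in bits = 1024 * 8 = 8192 bits
Bandwidth = 10 * 10^6 = 10000000 bps
Time = 8192 / 10000000 seconds
Time in us = 8192 * 10^6 / 10000000 = 819.2

819.2


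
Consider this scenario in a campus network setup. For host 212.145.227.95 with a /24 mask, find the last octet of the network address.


Given: IP = 212.145.227.95, prefix = /24
Subnet mask = 255.255.255.0
Last octet of IP: 95
Last octet of mask: 0
Network last octet = 95 AND 0 = 0

0


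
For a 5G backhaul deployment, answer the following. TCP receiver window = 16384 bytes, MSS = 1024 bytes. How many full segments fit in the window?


Given: RWND = 16384 bytes, MSS = 1024 bytes
Full segments = floor(RWND / MSS)
Full segments = floor(16384 / 1024)
Full segments = floor(16.0) = 16

16


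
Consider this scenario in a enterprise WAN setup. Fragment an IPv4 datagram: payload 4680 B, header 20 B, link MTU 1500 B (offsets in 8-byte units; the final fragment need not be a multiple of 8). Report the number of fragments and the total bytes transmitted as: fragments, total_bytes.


Max data per non-final fragment = floor((MTU - header)/8)*8 = floor((1500 - 20)/8)*8 = floor(1480/8)*8 = 1480 B
Final fragment needs no 8-byte alignment: it can carry up to MTU - header = 1480 B
Non-final fragments needed = ceil((payload - 1480) / 1480) = ceil(3200/1480) = ceil(2.1622) = 3
Number of fragments = 3 + 1 = 4
Fragment sizes (data): 3 * 1480 B + 240 B (last, 240 <= 1480 OK)
Total bytes sent = payload + n_frags * header = 4680 + 4*20 = 4680 + 80 = 4760 B

4, 4760


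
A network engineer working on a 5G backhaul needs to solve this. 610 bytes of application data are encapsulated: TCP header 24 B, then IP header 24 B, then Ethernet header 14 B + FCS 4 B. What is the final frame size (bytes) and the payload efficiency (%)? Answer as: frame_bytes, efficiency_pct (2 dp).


TCP segment = 610 + 24 = 634 B
IP packet = 634 + 24 = 658 B
Ethernet frame = 658 + 14 + 4 = 676 B
Efficiency = app / frame = 610 / 676 = 0.902367 = 90.2367% -> 90.24% (2 dp)

676, 90.24


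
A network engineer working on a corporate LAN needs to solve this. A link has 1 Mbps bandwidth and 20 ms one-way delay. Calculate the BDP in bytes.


Given: bandwidth = 1 Mbps, delay = 20 ms
BDP in bits = 1 * 10^6 * 20 / 1000
BDP in bits = 20000
BDP in bytes = 20000 / 8 = 2500

2500


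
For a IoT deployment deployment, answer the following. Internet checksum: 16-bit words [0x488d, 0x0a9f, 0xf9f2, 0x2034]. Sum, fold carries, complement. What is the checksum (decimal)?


Given words: [0x488d, 0x0a9f, 0xf9f2, 0x2034]
Step 1: Sum all words
Raw sum = 18573 + 2719 + 63986 + 8244 = 93522
Step 2: Fold carry: (27986 + 1) = 27987
One's complement = ~27987 & 0xFFFF = 37548

37548


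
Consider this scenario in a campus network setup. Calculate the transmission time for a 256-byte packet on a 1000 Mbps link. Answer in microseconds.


Given: packet = 256 bytes, bandwidth = 1000 Mbps
Packet in bits = 256 * 8 = 2048 bits
Bandwidth = 1000 * 10^6 = 1000000000 bps
Time = 2048 / 1000000000 seconds
Time in us = 2048 * 10^6 / 1000000000 = 2.048

2.048


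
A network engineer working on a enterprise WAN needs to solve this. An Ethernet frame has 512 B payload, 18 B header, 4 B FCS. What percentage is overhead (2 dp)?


Given: payload = 512 B, header = 18 B, trailer = 4 B
Overhead bytes = header + trailer = 18 + 4 = 22
Total frame = payload + overhead = 512 + 22 = 534
Overhead % = 22 / 534 * 100 = 4.1199% -> 4.12% (2 dp)

4.12


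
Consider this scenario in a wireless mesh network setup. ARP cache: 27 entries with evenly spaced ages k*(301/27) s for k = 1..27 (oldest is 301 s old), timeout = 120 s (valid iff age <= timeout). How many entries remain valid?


Ages are k * 301/27 s for k = 1..27 (spacing = 11.1481 s).
Entry k is valid iff k * 301/27 <= 120 iff k <= 27 * 120 / 301 = 10.7641
n_valid = floor(10.7641) = 10
(n_stale = 27 - 10 = 17)

10


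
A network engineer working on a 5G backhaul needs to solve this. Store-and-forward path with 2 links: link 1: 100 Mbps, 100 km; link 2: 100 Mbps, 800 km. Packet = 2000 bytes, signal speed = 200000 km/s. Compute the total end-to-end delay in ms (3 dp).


Packet = 2000 bytes = 16000 bits. Store-and-forward: sum (t_trans + t_prop) per link.
Link 1: t_trans = 16000/(100*10^6) s = 0.1600 ms; t_prop = 100/200000 s = 0.5000 ms; subtotal = 0.6600 ms
Link 2: t_trans = 16000/(100*10^6) s = 0.1600 ms; t_prop = 800/200000 s = 4.0000 ms; subtotal = 4.1600 ms
End-to-end = 0.6600 + 4.1600 = 4.8200 ms -> 4.820 ms (3 dp)

4.820


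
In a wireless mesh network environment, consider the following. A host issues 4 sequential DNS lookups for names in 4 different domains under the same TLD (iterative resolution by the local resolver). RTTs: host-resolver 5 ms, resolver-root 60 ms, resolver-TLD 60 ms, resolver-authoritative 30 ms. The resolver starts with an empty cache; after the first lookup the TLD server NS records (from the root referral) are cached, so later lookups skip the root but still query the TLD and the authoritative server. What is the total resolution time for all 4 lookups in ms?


Lookup 1 (cold cache): local + root + TLD + auth = 5 + 60 + 60 + 30 = 155 ms
Lookups 2..4 (TLD NS cached -> skip root; new domain -> still ask TLD and auth): local + TLD + auth = 5 + 60 + 30 = 95 ms each
Remaining 3 lookups: 3 * 95 = 285 ms
Total = 155 + 285 = 440 ms

440


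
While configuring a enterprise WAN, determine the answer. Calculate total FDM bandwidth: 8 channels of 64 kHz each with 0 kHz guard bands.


Given: 8 channels, 64 kHz each, guard = 0 kHz
Channel bandwidth = 8 * 64 = 512 kHz
Guard bands = 7 gaps * 0 kHz = 0 kHz
Total = 512 + 0 = 512 kHz

512


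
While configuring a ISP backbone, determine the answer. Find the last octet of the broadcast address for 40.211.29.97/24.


Given: IP = 40.211.29.97, prefix = /24
Host bits = 32 - 24 = 8
Network last octet = 97 AND mask = 0
Host part size = 2^8 - 1 = 255
Broadcast last octet = 0 OR 255 = 255

255


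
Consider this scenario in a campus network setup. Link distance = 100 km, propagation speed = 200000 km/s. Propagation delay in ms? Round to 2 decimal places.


Given: distance = 100 km, speed = 200000 km/s
Delay = distance / speed = 100 / 200000 seconds
Delay in ms = 100 * 1000 / 200000
Delay = 0.5000 ms
Rounded to 2 dp = 0.50 ms

0.50


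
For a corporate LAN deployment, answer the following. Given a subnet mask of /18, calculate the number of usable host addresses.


Given: subnet mask /18
Host bits = 32 - 18 = 14
Total addresses = 2^14 = 16384
Usable hosts = 16384 - 2 (network + broadcast) = 16382

16382


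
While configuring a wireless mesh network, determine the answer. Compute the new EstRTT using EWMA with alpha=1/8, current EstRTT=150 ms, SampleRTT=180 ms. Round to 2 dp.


Given: EstRTT = 150 ms, SampleRTT = 180 ms, alpha = 1/8
New EstRTT = (1 - alpha) * EstRTT + alpha * SampleRTT
(7/8) * 150 = 131.25
(1/8) * 180 = 22.5
New EstRTT = 131.25 + 22.5 = 153.75 ms -> 153.75 ms (2 dp)

153.75


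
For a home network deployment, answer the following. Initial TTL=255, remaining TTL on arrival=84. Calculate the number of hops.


Given: initial TTL = 255, received TTL = 84
Hops = initial TTL - received TTL
Hops = 255 - 84 = 171

171


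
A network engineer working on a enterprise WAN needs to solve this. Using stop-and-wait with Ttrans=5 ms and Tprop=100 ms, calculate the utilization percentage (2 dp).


Given: Ttrans = 5 ms, Tprop = 100 ms
RTT = 2 * Tprop = 2 * 100 = 200 ms
U = Ttrans / (Ttrans + RTT)
U = 5 / (5 + 200)
U = 5 / 205 = 0.02439
U% = 2.44%

2.44


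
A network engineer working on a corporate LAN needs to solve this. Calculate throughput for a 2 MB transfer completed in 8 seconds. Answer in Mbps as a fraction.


Given: file = 2 MB, time = 8 s
File in Mb = 2 * 8 = 16 Mb
Throughput = 16 / 8 Mbps
Throughput = 2 Mbps

2


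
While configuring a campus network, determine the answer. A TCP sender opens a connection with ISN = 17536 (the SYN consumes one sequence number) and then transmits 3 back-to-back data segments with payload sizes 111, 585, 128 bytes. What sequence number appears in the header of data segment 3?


The SYN occupies sequence number ISN = 17536, so the first data byte is ISN + 1 = 17537.
SEQ of data segment i = (ISN + 1) + sum of payload sizes of segments 1..i-1.
Segment 1: SEQ = 17537, payload = 111 bytes
Segment 2: SEQ = 17648, payload = 585 bytes
Segment 3: SEQ = 18233, payload = 128 bytes
SEQ of segment 3 = 17537 + 111 + 585 = 18233

18233


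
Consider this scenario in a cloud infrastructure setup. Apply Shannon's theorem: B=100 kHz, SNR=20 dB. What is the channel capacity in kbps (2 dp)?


Given: B = 100 kHz, SNR = 20 dB
SNR linear = 10^(20/10) = 100
1 + SNR = 101
log2(101) = 6.6582114828
C = 100 * 1000 * 6.6582114828 = 665821.1483 bps
C = 665.821148 kbps -> 665.82 kbps (2 dp)

665.82


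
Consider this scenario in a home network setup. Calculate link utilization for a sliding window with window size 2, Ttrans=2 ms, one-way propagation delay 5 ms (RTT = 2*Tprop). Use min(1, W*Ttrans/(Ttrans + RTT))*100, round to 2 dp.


Given: W = 2, Ttrans = 2 ms, RTT = 10 ms (= 2 * Tprop, Tprop = 5 ms)
Cycle time = Ttrans + RTT = 2 + 10 = 12 ms (first packet sent until its ACK returns)
W * Ttrans = 2 * 2 = 4 ms of sending per cycle
W * Ttrans / (Ttrans + RTT) = 4 / 12 = 0.333333
U = min(1, 0.333333) = 0.333333
U% = 33.33%

33.33


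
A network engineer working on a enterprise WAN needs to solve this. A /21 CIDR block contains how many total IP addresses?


Given: CIDR prefix /21
Host bits = 32 - 21 = 11
Total addresses = 2^11 = 2048

2048


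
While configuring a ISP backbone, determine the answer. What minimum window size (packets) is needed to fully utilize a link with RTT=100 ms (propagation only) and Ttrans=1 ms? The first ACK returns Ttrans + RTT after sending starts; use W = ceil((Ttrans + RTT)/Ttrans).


Given: Ttrans = 1 ms, RTT = 100 ms (= 2 * Tprop, Tprop = 50 ms)
Time until first ACK returns = Ttrans + RTT = 1 + 100 = 101 ms
Need W * Ttrans >= Ttrans + RTT  ->  W >= (Ttrans + RTT) / Ttrans
(Ttrans + RTT) / Ttrans = 101 / 1 = 101
W_min = ceil(101) = 101

101


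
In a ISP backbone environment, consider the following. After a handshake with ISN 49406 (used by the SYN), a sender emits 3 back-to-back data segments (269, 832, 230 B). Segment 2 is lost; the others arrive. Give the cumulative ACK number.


SYN uses sequence number 49406; first data byte = ISN + 1 = 49407.
Segment 1: SEQ = 49407, len = 269 B, covers [49407, 49675]
Segment 2: SEQ = 49676, len = 832 B, covers [49676, 50507] [LOST]
Segment 3: SEQ = 50508, len = 230 B, covers [50508, 50737]
In-order data received: bytes [49407, 49675] (segments 1..1).
Segment 2 missing -> gap begins at byte 49676; later segments buffered out of order.
Cumulative ACK = next expected in-order byte = 49407 + 269 = 49676

49676


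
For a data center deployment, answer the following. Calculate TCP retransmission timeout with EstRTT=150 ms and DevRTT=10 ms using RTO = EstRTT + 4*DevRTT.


Given: EstRTT = 150 ms, DevRTT = 10 ms
Timeout = EstRTT + 4 * DevRTT
4 * DevRTT = 4 * 10 = 40
Timeout = 150 + 40 = 190 ms

190


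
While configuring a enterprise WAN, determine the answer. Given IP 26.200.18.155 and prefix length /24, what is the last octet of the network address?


Given: IP = 26.200.18.155, prefix = /24
Subnet mask = 255.255.255.0
Last octet of IP: 155
Last octet of mask: 0
Network last octet = 155 AND 0 = 0

0
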